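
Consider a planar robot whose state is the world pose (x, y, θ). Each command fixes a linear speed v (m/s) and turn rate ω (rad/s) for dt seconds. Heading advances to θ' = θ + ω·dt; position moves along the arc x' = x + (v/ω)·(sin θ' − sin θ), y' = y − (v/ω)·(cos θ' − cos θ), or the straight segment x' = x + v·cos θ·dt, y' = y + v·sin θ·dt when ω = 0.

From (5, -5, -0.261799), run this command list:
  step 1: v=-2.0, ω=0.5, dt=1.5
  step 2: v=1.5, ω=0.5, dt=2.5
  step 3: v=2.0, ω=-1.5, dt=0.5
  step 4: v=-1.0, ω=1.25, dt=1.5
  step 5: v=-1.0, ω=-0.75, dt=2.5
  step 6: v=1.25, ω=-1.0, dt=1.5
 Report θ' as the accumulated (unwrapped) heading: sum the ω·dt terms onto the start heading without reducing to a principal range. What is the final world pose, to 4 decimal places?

(6.6920, -4.0487, -0.5118)

step 1: θ'=0.4882 (R=-4.0000) → pose (2.0886, -5.3310, 0.4882)
step 2: θ'=1.7382 (R=3.0000) → pose (3.6395, -2.1816, 1.7382)
step 3: θ'=0.9882 (R=-1.3333) → pose (3.8408, -1.2258, 0.9882)
step 4: θ'=2.8632 (R=-0.8000) → pose (4.2890, -2.4352, 2.8632)
step 5: θ'=0.9882 (R=1.3333) → pose (5.0360, -4.4508, 0.9882)
step 6: θ'=-0.5118 (R=-1.2500) → pose (6.6920, -4.0487, -0.5118)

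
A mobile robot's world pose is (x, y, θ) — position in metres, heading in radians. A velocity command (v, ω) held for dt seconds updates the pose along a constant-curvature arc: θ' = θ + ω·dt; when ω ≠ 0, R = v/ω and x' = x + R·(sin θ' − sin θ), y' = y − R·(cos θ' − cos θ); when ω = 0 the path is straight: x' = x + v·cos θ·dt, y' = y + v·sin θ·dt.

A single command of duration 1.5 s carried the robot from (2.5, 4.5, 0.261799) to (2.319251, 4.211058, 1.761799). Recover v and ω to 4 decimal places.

Δθ = 1.761799 − 0.261799 = 1.500000
ω = Δθ/dt = 1.500000/1.5 = 1.0000
R = −Δy/(cos θ' − cos θ) = -0.2500
v = R·ω = -0.2500·1.0000 = -0.2500

v = -0.2500, ω = 1.0000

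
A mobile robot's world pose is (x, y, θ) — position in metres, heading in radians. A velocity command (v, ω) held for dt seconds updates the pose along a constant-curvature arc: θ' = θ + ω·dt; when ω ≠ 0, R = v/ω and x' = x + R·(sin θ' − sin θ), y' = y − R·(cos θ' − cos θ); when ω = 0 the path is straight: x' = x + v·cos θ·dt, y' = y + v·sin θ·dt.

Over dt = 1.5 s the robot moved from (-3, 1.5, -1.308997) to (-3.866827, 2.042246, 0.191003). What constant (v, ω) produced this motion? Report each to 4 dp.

v = -0.7500, ω = 1.0000

Δθ = 0.191003 − -1.308997 = 1.500000
ω = Δθ/dt = 1.500000/1.5 = 1.0000
R = Δx/(sin θ' − sin θ) = -0.7500
v = R·ω = -0.7500·1.0000 = -0.7500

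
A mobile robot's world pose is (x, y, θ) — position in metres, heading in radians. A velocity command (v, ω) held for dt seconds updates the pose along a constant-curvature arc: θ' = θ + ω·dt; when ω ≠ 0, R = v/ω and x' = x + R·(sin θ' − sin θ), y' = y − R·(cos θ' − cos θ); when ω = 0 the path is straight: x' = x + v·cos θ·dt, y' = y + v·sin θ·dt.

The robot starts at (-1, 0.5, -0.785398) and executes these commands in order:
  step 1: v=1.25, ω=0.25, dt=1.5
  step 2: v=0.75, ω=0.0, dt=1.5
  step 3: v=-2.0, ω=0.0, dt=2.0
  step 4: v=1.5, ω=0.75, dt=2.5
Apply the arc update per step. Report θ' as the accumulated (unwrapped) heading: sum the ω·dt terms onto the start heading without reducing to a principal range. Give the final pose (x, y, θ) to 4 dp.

(0.6911, 2.2197, 1.4646)

step 1: θ'=-0.4104 (R=5.0000) → pose (0.5407, -0.5493, -0.4104)
step 2: θ'=-0.4104 (straight) → pose (1.5722, -0.9981, -0.4104)
step 3: θ'=-0.4104 (straight) → pose (-2.0956, 0.5978, -0.4104)
step 4: θ'=1.4646 (R=2.0000) → pose (0.6911, 2.2197, 1.4646)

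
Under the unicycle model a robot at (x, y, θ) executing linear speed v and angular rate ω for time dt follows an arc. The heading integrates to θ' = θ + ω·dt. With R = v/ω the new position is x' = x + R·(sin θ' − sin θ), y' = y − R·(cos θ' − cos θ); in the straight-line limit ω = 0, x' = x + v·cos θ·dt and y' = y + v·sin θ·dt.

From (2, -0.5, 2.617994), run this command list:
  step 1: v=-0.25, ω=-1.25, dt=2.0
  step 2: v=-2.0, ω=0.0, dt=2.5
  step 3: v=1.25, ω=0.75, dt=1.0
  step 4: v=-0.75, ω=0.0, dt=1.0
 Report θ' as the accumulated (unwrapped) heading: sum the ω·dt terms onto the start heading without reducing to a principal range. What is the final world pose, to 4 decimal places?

step 1: θ'=0.1180 (R=0.2000) → pose (1.9235, -0.8718, 0.1180)
step 2: θ'=0.1180 (straight) → pose (-3.0417, -1.4604, 0.1180)
step 3: θ'=0.8680 (R=1.6667) → pose (-1.9662, -0.8826, 0.8680)
step 4: θ'=0.8680 (straight) → pose (-2.4509, -1.4549, 0.8680)

(-2.4509, -1.4549, 0.8680)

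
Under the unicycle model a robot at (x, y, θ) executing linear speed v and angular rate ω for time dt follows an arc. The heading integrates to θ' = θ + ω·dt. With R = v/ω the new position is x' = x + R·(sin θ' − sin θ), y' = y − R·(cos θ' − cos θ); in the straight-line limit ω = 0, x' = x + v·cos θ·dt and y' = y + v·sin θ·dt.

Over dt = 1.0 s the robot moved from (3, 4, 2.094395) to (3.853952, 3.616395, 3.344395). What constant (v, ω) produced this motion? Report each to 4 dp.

v = -1.0000, ω = 1.2500

Δθ = 3.344395 − 2.094395 = 1.250000
ω = Δθ/dt = 1.250000/1.0 = 1.2500
R = Δx/(sin θ' − sin θ) = -0.8000
v = R·ω = -0.8000·1.2500 = -1.0000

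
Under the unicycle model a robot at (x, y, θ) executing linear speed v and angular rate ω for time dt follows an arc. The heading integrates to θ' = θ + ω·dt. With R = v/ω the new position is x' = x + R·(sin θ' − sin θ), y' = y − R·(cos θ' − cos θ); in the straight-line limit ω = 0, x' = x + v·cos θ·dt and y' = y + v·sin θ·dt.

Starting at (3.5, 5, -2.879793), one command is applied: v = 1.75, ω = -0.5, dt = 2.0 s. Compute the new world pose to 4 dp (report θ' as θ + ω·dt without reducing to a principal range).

(0.2388, 5.7919, -3.8798)

θ' = -2.8798 + -0.5·2.0 = -3.8798
R = v/ω = 1.75/-0.5 = -3.5000
x' = 3.5 + -3.5000·(sin -3.8798 − sin -2.8798) = 0.2388
y' = 5 − -3.5000·(cos -3.8798 − cos -2.8798) = 5.7919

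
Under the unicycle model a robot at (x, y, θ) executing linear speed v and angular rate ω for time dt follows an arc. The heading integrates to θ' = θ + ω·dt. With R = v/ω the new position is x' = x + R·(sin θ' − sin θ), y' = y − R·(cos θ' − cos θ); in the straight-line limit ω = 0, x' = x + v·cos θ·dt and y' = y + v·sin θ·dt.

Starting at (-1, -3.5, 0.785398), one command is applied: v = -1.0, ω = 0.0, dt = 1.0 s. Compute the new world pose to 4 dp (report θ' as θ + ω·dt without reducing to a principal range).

θ' = 0.7854 + 0.0·1.0 = 0.7854
ω = 0 → straight: x' = -1 + -1.0·cos(0.7854)·1.0 = -1.7071
y' = -3.5 + -1.0·sin(0.7854)·1.0 = -4.2071

(-1.7071, -4.2071, 0.7854)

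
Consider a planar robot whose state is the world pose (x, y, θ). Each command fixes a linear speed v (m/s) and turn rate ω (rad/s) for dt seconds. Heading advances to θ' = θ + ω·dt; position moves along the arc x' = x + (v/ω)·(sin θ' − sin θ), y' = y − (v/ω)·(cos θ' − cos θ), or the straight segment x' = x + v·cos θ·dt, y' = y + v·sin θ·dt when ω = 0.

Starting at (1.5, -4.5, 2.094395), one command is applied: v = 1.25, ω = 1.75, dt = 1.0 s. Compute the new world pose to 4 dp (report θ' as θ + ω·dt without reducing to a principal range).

(0.4197, -4.3121, 3.8444)

θ' = 2.0944 + 1.75·1.0 = 3.8444
R = v/ω = 1.25/1.75 = 0.7143
x' = 1.5 + 0.7143·(sin 3.8444 − sin 2.0944) = 0.4197
y' = -4.5 − 0.7143·(cos 3.8444 − cos 2.0944) = -4.3121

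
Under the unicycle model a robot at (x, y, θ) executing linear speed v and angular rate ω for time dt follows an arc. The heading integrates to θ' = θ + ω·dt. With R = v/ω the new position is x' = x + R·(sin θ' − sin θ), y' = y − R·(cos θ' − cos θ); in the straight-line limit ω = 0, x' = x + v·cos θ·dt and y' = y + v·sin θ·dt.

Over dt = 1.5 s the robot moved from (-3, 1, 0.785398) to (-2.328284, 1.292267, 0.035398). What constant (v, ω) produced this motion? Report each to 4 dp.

v = 0.5000, ω = -0.5000

Δθ = 0.035398 − 0.785398 = -0.750000
ω = Δθ/dt = -0.750000/1.5 = -0.5000
R = Δx/(sin θ' − sin θ) = -1.0000
v = R·ω = -1.0000·-0.5000 = 0.5000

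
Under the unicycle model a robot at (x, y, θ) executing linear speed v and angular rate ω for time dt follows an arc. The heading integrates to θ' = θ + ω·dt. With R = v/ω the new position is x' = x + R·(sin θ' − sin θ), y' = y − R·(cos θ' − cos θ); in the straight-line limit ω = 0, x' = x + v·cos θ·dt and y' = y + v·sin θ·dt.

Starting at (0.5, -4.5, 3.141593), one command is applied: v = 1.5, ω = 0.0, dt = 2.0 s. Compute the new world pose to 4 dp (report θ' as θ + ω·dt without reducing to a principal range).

(-2.5000, -4.5000, 3.1416)

θ' = 3.1416 + 0.0·2.0 = 3.1416
ω = 0 → straight: x' = 0.5 + 1.5·cos(3.1416)·2.0 = -2.5000
y' = -4.5 + 1.5·sin(3.1416)·2.0 = -4.5000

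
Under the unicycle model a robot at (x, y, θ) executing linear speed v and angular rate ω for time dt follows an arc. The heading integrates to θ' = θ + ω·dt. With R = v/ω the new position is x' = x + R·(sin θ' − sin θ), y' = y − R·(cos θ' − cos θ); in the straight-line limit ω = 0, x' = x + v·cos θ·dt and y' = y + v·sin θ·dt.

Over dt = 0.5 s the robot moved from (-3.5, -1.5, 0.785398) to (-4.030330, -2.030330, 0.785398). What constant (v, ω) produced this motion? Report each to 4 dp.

v = -1.5000, ω = 0.0000

Δθ = 0.785398 − 0.785398 = 0.000000
ω = Δθ/dt = 0.000000/0.5 = 0.0000
ω = 0 → v = (Δx·cos θ + Δy·sin θ)/dt = -1.5000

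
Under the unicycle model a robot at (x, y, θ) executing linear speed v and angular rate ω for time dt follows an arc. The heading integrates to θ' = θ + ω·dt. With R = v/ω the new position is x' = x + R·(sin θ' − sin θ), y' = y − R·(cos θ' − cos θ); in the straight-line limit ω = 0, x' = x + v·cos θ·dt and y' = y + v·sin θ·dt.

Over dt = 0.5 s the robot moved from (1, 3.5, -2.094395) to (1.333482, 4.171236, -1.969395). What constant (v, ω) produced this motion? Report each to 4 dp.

Δθ = -1.969395 − -2.094395 = 0.125000
ω = Δθ/dt = 0.125000/0.5 = 0.2500
R = −Δy/(cos θ' − cos θ) = -6.0000
v = R·ω = -6.0000·0.2500 = -1.5000

v = -1.5000, ω = 0.2500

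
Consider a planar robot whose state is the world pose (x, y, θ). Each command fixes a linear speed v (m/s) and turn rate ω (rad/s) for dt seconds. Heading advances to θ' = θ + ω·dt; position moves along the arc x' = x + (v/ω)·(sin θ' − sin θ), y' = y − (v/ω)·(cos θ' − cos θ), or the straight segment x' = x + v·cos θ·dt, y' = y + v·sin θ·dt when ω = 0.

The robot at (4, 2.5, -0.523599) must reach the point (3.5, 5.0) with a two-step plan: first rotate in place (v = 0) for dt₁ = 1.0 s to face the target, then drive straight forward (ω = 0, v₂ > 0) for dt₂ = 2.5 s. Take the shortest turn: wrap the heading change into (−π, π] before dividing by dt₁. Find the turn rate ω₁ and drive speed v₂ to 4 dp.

ω₁ = 2.2918, v₂ = 1.0198

heading to target = atan2(5−2.5, 3.5−4) = 1.7682
Δθ = wrap(1.7682 − -0.5236) = 2.2918; ω₁ = Δθ/dt₁ = 2.2918
distance = √((3.5−4)² + (5−2.5)²) = 2.5495; v₂ = distance/dt₂ = 1.0198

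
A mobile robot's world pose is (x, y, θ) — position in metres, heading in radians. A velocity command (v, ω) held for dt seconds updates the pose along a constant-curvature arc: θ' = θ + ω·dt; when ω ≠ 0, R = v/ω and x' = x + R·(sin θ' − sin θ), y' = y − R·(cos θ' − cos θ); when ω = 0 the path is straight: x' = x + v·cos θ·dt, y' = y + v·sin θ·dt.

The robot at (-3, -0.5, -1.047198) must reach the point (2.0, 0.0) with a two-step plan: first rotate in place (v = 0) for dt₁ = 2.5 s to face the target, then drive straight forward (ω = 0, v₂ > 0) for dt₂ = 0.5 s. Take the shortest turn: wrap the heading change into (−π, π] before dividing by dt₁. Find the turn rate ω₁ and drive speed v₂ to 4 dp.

heading to target = atan2(0−-0.5, 2−-3) = 0.0997
Δθ = wrap(0.0997 − -1.0472) = 1.1469; ω₁ = Δθ/dt₁ = 0.4587
distance = √((2−-3)² + (0−-0.5)²) = 5.0249; v₂ = distance/dt₂ = 10.0499

ω₁ = 0.4587, v₂ = 10.0499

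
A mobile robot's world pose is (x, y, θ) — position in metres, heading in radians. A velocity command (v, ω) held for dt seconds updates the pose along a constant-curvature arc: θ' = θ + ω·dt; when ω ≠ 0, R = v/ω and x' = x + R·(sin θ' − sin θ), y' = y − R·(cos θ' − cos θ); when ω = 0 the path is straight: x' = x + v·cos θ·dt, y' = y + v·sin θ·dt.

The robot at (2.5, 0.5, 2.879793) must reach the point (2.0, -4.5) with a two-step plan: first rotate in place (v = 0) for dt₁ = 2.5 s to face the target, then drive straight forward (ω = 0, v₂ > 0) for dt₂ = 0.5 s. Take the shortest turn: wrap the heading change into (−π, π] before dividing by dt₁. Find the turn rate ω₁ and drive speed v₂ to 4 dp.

heading to target = atan2(-4.5−0.5, 2−2.5) = -1.6705
Δθ = wrap(-1.6705 − 2.8798) = 1.7329; ω₁ = Δθ/dt₁ = 0.6932
distance = √((2−2.5)² + (-4.5−0.5)²) = 5.0249; v₂ = distance/dt₂ = 10.0499

ω₁ = 0.6932, v₂ = 10.0499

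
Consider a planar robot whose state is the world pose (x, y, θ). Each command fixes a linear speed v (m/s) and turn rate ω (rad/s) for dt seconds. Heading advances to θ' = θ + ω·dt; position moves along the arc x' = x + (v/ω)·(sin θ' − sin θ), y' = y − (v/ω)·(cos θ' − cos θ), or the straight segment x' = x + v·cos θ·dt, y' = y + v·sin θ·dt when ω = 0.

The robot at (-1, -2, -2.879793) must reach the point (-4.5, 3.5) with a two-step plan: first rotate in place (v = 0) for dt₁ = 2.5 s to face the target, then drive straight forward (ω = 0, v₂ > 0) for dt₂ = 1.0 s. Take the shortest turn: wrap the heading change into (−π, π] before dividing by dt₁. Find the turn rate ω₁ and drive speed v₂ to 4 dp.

ω₁ = -0.5063, v₂ = 6.5192

heading to target = atan2(3.5−-2, -4.5−-1) = 2.1375
Δθ = wrap(2.1375 − -2.8798) = -1.2659; ω₁ = Δθ/dt₁ = -0.5063
distance = √((-4.5−-1)² + (3.5−-2)²) = 6.5192; v₂ = distance/dt₂ = 6.5192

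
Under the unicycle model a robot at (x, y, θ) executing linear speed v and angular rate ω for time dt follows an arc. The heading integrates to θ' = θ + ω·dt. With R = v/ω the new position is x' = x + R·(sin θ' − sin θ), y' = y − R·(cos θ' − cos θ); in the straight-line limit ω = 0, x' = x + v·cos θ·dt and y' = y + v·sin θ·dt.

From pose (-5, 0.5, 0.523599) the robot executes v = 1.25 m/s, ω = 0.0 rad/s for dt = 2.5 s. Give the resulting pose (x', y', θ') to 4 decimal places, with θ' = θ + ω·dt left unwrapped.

(-2.2937, 2.0625, 0.5236)

θ' = 0.5236 + 0.0·2.5 = 0.5236
ω = 0 → straight: x' = -5 + 1.25·cos(0.5236)·2.5 = -2.2937
y' = 0.5 + 1.25·sin(0.5236)·2.5 = 2.0625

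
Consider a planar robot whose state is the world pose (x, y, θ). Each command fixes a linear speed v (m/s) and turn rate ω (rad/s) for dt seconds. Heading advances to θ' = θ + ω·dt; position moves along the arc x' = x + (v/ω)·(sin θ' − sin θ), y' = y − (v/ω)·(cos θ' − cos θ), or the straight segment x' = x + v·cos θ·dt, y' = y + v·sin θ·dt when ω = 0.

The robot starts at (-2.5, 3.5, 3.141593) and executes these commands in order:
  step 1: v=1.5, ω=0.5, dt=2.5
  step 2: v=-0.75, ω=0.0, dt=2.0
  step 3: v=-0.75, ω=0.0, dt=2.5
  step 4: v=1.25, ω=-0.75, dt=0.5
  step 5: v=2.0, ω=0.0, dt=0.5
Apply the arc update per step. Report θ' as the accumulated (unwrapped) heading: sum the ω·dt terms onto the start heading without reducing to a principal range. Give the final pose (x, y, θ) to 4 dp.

(-5.2261, 3.3385, 4.0166)

step 1: θ'=4.3916 (R=3.0000) → pose (-5.3470, 1.4460, 4.3916)
step 2: θ'=4.3916 (straight) → pose (-4.8740, 2.8694, 4.3916)
step 3: θ'=4.3916 (straight) → pose (-4.2827, 4.6488, 4.3916)
step 4: θ'=4.0166 (R=-1.6667) → pose (-4.5851, 4.1060, 4.0166)
step 5: θ'=4.0166 (straight) → pose (-5.2261, 3.3385, 4.0166)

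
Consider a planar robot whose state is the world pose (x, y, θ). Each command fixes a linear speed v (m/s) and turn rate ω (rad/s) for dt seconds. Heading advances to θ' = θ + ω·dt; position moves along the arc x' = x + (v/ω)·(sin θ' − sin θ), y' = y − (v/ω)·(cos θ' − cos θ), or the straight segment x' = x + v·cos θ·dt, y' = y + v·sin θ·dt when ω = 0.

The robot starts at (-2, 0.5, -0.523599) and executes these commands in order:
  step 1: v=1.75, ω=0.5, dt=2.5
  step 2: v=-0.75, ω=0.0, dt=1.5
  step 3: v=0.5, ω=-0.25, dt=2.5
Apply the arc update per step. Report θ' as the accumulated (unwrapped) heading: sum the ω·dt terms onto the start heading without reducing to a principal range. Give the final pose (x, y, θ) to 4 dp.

step 1: θ'=0.7264 (R=3.5000) → pose (2.0746, 0.9146, 0.7264)
step 2: θ'=0.7264 (straight) → pose (1.2336, 0.1674, 0.7264)
step 3: θ'=0.1014 (R=-2.0000) → pose (2.3595, 0.6620, 0.1014)

(2.3595, 0.6620, 0.1014)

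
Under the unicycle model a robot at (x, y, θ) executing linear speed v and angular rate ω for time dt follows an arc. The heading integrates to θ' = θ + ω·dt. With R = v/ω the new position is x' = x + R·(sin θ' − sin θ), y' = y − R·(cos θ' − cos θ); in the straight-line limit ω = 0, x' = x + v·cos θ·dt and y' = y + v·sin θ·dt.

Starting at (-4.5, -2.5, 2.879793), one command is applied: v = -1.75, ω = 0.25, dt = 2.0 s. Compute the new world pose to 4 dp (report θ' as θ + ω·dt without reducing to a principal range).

(-1.0366, -2.5409, 3.3798)

θ' = 2.8798 + 0.25·2.0 = 3.3798
R = v/ω = -1.75/0.25 = -7.0000
x' = -4.5 + -7.0000·(sin 3.3798 − sin 2.8798) = -1.0366
y' = -2.5 − -7.0000·(cos 3.3798 − cos 2.8798) = -2.5409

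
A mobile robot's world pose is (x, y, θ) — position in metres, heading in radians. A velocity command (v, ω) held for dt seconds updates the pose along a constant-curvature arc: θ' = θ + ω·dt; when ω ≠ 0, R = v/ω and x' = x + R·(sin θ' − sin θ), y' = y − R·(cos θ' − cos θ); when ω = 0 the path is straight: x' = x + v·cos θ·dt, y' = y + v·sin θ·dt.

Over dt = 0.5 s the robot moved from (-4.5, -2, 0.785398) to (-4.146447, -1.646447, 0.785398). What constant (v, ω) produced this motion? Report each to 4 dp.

v = 1.0000, ω = 0.0000

Δθ = 0.785398 − 0.785398 = 0.000000
ω = Δθ/dt = 0.000000/0.5 = 0.0000
ω = 0 → v = (Δx·cos θ + Δy·sin θ)/dt = 1.0000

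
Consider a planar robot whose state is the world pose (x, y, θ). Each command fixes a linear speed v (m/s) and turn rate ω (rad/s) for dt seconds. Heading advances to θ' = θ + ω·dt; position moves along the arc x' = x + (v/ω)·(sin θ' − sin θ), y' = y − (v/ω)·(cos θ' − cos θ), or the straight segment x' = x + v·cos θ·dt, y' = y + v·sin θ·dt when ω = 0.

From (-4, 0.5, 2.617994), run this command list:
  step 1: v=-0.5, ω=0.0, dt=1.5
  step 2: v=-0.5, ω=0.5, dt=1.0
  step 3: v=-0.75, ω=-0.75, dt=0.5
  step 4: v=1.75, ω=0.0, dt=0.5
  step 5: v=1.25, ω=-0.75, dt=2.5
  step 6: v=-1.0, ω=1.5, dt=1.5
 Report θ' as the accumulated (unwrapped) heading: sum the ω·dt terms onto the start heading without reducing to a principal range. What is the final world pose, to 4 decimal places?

(-3.4478, 1.7687, 3.1180)

step 1: θ'=2.6180 (straight) → pose (-3.3505, 0.1250, 2.6180)
step 2: θ'=3.1180 (R=-1.0000) → pose (-2.8741, -0.0087, 3.1180)
step 3: θ'=2.7430 (R=1.0000) → pose (-2.5095, -0.0868, 2.7430)
step 4: θ'=2.7430 (straight) → pose (-3.3160, 0.2528, 2.7430)
step 5: θ'=0.8680 (R=-1.6667) → pose (-3.9408, 2.8661, 0.8680)
step 6: θ'=3.1180 (R=-0.6667) → pose (-3.4478, 1.7687, 3.1180)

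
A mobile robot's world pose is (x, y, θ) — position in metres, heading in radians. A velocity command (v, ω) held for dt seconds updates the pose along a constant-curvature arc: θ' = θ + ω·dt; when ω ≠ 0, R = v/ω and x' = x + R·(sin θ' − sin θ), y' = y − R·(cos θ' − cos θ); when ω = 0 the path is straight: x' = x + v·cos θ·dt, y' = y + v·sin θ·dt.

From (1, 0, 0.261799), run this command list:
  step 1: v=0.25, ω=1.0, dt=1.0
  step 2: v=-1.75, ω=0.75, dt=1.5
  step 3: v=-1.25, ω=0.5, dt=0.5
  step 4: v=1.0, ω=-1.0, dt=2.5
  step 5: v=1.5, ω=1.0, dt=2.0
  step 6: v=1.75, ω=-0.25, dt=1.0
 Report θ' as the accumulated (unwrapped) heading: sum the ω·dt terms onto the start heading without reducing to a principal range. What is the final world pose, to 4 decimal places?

step 1: θ'=1.2618 (R=0.2500) → pose (1.1735, 0.1655, 1.2618)
step 2: θ'=2.3868 (R=-2.3333) → pose (1.7976, -2.2437, 2.3868)
step 3: θ'=2.6368 (R=-2.5000) → pose (2.3014, -2.6109, 2.6368)
step 4: θ'=0.1368 (R=-1.0000) → pose (2.6487, -0.7450, 0.1368)
step 5: θ'=2.1368 (R=1.5000) → pose (3.7102, 1.5454, 2.1368)
step 6: θ'=1.8868 (R=-7.0000) → pose (2.9651, 3.1239, 1.8868)

(2.9651, 3.1239, 1.8868)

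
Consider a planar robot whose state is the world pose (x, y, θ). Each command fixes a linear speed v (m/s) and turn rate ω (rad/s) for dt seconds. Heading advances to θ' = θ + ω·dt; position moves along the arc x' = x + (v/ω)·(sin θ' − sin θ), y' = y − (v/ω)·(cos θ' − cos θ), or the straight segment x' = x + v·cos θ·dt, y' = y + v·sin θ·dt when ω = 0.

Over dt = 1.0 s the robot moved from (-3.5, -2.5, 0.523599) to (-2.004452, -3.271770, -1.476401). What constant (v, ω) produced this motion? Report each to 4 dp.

v = 2.0000, ω = -2.0000

Δθ = -1.476401 − 0.523599 = -2.000000
ω = Δθ/dt = -2.000000/1.0 = -2.0000
R = Δx/(sin θ' − sin θ) = -1.0000
v = R·ω = -1.0000·-2.0000 = 2.0000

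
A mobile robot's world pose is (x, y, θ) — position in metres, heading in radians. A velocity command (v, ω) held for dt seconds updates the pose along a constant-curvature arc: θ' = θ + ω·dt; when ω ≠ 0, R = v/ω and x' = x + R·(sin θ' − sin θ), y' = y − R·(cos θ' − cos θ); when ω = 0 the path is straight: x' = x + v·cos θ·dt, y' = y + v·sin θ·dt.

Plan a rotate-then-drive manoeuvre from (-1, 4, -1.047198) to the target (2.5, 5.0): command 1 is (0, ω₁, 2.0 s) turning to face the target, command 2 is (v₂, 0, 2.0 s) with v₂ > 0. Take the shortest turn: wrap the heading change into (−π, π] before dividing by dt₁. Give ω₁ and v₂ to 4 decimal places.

heading to target = atan2(5−4, 2.5−-1) = 0.2783
Δθ = wrap(0.2783 − -1.0472) = 1.3255; ω₁ = Δθ/dt₁ = 0.6627
distance = √((2.5−-1)² + (5−4)²) = 3.6401; v₂ = distance/dt₂ = 1.8200

ω₁ = 0.6627, v₂ = 1.8200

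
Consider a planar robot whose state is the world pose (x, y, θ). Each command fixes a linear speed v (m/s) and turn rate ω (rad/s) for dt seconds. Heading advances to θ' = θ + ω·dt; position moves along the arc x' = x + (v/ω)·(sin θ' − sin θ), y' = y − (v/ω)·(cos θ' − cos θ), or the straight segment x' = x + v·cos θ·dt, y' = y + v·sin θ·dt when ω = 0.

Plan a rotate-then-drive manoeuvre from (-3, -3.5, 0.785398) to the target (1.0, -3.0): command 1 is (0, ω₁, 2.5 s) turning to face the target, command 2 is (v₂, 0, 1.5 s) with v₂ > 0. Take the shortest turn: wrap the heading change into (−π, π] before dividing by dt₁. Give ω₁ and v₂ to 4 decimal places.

ω₁ = -0.2644, v₂ = 2.6874

heading to target = atan2(-3−-3.5, 1−-3) = 0.1244
Δθ = wrap(0.1244 − 0.7854) = -0.6610; ω₁ = Δθ/dt₁ = -0.2644
distance = √((1−-3)² + (-3−-3.5)²) = 4.0311; v₂ = distance/dt₂ = 2.6874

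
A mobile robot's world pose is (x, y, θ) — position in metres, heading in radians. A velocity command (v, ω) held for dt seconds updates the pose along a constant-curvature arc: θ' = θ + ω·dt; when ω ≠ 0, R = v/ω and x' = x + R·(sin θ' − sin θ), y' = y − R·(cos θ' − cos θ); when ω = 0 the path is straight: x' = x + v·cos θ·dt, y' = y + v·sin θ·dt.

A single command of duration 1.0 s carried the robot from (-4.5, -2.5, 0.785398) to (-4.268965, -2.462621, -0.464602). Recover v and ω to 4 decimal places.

v = 0.2500, ω = -1.2500

Δθ = -0.464602 − 0.785398 = -1.250000
ω = Δθ/dt = -1.250000/1.0 = -1.2500
R = Δx/(sin θ' − sin θ) = -0.2000
v = R·ω = -0.2000·-1.2500 = 0.2500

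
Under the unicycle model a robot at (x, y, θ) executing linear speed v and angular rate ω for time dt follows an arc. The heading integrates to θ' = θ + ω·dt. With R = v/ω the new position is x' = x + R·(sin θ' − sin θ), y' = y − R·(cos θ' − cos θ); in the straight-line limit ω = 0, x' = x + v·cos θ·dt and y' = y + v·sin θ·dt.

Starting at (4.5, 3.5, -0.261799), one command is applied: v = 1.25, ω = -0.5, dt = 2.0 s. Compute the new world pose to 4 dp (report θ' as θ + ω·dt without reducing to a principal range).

(6.2346, 1.8454, -1.2618)

θ' = -0.2618 + -0.5·2.0 = -1.2618
R = v/ω = 1.25/-0.5 = -2.5000
x' = 4.5 + -2.5000·(sin -1.2618 − sin -0.2618) = 6.2346
y' = 3.5 − -2.5000·(cos -1.2618 − cos -0.2618) = 1.8454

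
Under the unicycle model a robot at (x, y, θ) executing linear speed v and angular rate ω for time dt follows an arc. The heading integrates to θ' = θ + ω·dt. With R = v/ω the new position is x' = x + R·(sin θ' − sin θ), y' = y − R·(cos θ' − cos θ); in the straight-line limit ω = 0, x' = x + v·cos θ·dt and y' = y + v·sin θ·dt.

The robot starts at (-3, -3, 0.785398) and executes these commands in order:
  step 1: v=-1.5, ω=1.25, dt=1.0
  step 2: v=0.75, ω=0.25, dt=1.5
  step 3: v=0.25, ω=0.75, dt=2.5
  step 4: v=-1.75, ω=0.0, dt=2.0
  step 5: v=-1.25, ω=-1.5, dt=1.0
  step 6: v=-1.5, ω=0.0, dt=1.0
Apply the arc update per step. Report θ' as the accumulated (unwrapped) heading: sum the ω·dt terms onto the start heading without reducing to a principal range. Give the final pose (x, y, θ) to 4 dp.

(-0.5246, -0.5088, 2.7854)

step 1: θ'=2.0354 (R=-1.2000) → pose (-3.2243, -4.3862, 2.0354)
step 2: θ'=2.4104 (R=3.0000) → pose (-3.9030, -3.4973, 2.4104)
step 3: θ'=4.2854 (R=0.3333) → pose (-4.4290, -3.6074, 4.2854)
step 4: θ'=4.2854 (straight) → pose (-2.9795, -0.4216, 4.2854)
step 5: θ'=2.7854 (R=0.8333) → pose (-1.9304, 0.0143, 2.7854)
step 6: θ'=2.7854 (straight) → pose (-0.5246, -0.5088, 2.7854)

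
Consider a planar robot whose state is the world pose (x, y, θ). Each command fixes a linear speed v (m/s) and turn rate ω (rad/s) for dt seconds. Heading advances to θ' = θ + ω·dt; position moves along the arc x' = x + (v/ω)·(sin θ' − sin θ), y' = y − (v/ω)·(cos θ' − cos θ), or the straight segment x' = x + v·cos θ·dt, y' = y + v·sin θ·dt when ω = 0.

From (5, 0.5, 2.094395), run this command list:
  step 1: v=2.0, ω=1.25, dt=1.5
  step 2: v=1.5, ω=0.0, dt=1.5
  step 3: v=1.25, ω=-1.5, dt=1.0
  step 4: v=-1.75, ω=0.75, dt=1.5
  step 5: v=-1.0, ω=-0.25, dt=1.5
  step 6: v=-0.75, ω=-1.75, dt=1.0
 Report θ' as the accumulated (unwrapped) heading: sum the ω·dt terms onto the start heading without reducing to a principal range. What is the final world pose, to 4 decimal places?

(4.1538, -1.3150, 1.4694)

step 1: θ'=3.9694 (R=1.6000) → pose (2.4360, 0.7824, 3.9694)
step 2: θ'=3.9694 (straight) → pose (0.9139, -0.8746, 3.9694)
step 3: θ'=2.4694 (R=-0.8333) → pose (-0.2187, -0.9629, 2.4694)
step 4: θ'=3.5944 (R=-2.3333) → pose (2.2551, -1.2354, 3.5944)
step 5: θ'=3.2194 (R=4.0000) → pose (3.6941, -0.8444, 3.2194)
step 6: θ'=1.4694 (R=0.4286) → pose (4.1538, -1.3150, 1.4694)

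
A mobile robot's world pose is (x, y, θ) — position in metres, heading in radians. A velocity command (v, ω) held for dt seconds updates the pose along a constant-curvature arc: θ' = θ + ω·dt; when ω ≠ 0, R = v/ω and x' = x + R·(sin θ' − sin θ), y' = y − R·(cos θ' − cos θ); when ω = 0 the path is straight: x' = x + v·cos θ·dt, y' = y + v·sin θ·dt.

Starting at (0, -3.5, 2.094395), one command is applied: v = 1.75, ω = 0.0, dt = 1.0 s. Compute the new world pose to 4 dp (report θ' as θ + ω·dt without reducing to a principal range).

θ' = 2.0944 + 0.0·1.0 = 2.0944
ω = 0 → straight: x' = 0 + 1.75·cos(2.0944)·1.0 = -0.8750
y' = -3.5 + 1.75·sin(2.0944)·1.0 = -1.9845

(-0.8750, -1.9845, 2.0944)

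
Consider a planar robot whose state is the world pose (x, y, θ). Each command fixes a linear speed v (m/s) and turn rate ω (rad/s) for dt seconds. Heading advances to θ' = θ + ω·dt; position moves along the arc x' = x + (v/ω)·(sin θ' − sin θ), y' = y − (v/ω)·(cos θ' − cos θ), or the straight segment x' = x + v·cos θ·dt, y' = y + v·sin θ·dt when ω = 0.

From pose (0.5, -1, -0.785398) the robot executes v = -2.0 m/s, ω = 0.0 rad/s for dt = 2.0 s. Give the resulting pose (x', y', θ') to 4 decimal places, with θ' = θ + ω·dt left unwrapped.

(-2.3284, 1.8284, -0.7854)

θ' = -0.7854 + 0.0·2.0 = -0.7854
ω = 0 → straight: x' = 0.5 + -2.0·cos(-0.7854)·2.0 = -2.3284
y' = -1 + -2.0·sin(-0.7854)·2.0 = 1.8284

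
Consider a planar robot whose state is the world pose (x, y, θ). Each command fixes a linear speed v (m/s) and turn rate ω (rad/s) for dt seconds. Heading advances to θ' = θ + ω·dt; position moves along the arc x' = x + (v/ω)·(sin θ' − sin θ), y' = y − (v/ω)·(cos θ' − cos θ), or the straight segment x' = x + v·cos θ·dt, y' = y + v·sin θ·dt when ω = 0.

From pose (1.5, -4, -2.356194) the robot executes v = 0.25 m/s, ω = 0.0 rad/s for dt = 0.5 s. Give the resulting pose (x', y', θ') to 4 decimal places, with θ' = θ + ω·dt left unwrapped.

(1.4116, -4.0884, -2.3562)

θ' = -2.3562 + 0.0·0.5 = -2.3562
ω = 0 → straight: x' = 1.5 + 0.25·cos(-2.3562)·0.5 = 1.4116
y' = -4 + 0.25·sin(-2.3562)·0.5 = -4.0884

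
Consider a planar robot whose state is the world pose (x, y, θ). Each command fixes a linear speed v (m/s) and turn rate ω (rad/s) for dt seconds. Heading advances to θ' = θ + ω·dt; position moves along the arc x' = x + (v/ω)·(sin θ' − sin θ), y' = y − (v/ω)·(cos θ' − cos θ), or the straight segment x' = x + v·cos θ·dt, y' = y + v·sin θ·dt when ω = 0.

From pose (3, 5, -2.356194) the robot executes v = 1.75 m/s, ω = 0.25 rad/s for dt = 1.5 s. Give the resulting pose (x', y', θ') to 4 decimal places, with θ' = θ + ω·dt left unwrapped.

θ' = -2.3562 + 0.25·1.5 = -1.9812
R = v/ω = 1.75/0.25 = 7.0000
x' = 3 + 7.0000·(sin -1.9812 − sin -2.3562) = 1.5310
y' = 5 − 7.0000·(cos -1.9812 − cos -2.3562) = 2.8431

(1.5310, 2.8431, -1.9812)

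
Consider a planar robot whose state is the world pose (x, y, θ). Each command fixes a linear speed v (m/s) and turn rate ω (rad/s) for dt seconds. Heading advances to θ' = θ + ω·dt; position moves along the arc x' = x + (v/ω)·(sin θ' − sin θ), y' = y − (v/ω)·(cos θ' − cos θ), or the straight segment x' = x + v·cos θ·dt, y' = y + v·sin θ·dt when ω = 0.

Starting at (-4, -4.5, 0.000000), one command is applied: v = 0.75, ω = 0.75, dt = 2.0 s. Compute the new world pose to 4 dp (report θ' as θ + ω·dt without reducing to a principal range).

θ' = 0.0000 + 0.75·2.0 = 1.5000
R = v/ω = 0.75/0.75 = 1.0000
x' = -4 + 1.0000·(sin 1.5000 − sin 0.0000) = -3.0025
y' = -4.5 − 1.0000·(cos 1.5000 − cos 0.0000) = -3.5707

(-3.0025, -3.5707, 1.5000)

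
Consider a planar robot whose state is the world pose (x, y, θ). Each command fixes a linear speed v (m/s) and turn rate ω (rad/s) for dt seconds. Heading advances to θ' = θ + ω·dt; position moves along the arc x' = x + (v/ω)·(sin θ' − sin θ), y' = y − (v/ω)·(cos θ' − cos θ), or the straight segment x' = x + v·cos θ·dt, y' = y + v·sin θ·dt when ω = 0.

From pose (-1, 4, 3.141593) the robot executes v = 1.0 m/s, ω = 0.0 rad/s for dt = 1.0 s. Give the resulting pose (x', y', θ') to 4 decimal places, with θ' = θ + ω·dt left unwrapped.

θ' = 3.1416 + 0.0·1.0 = 3.1416
ω = 0 → straight: x' = -1 + 1.0·cos(3.1416)·1.0 = -2.0000
y' = 4 + 1.0·sin(3.1416)·1.0 = 4.0000

(-2.0000, 4.0000, 3.1416)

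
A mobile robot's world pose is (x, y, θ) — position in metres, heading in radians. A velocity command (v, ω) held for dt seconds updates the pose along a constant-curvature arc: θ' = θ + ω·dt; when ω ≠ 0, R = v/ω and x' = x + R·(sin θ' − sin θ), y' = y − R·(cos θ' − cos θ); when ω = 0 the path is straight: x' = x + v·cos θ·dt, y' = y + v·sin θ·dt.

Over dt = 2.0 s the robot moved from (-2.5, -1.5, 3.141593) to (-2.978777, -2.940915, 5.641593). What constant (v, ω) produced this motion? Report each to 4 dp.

Δθ = 5.641593 − 3.141593 = 2.500000
ω = Δθ/dt = 2.500000/2.0 = 1.2500
R = −Δy/(cos θ' − cos θ) = 0.8000
v = R·ω = 0.8000·1.2500 = 1.0000

v = 1.0000, ω = 1.2500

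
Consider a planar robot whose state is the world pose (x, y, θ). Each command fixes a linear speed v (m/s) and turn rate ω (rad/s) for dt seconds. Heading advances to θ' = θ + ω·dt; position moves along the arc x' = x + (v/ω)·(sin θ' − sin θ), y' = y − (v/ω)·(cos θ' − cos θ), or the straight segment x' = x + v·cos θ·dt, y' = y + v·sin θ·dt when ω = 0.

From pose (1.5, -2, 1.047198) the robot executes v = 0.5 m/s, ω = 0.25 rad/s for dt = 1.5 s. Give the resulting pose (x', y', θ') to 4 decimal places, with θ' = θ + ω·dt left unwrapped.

(1.7459, -1.2961, 1.4222)

θ' = 1.0472 + 0.25·1.5 = 1.4222
R = v/ω = 0.5/0.25 = 2.0000
x' = 1.5 + 2.0000·(sin 1.4222 − sin 1.0472) = 1.7459
y' = -2 − 2.0000·(cos 1.4222 − cos 1.0472) = -1.2961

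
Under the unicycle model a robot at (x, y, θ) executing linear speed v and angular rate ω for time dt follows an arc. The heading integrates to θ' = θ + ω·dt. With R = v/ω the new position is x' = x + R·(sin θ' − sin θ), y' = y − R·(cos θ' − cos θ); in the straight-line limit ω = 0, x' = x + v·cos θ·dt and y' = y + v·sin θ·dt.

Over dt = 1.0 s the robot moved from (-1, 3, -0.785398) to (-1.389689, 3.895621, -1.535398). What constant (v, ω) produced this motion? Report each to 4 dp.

v = -1.0000, ω = -0.7500

Δθ = -1.535398 − -0.785398 = -0.750000
ω = Δθ/dt = -0.750000/1.0 = -0.7500
R = −Δy/(cos θ' − cos θ) = 1.3333
v = R·ω = 1.3333·-0.7500 = -1.0000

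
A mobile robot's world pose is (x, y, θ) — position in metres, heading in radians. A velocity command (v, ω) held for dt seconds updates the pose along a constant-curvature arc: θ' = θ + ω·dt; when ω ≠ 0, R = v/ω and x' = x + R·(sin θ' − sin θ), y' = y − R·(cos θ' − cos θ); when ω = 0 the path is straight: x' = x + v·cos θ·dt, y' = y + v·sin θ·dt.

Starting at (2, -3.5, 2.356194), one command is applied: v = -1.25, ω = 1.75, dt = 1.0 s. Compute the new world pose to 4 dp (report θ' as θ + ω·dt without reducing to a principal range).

(3.0921, -3.4019, 4.1062)

θ' = 2.3562 + 1.75·1.0 = 4.1062
R = v/ω = -1.25/1.75 = -0.7143
x' = 2 + -0.7143·(sin 4.1062 − sin 2.3562) = 3.0921
y' = -3.5 − -0.7143·(cos 4.1062 − cos 2.3562) = -3.4019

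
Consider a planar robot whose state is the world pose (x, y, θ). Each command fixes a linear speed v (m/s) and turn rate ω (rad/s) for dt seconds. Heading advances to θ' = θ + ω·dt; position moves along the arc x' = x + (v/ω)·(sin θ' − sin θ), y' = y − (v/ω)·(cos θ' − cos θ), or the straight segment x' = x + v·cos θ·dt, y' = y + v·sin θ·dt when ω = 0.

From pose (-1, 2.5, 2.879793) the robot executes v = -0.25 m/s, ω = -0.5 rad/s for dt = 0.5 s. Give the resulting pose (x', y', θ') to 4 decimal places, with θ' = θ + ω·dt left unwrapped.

θ' = 2.8798 + -0.5·0.5 = 2.6298
R = v/ω = -0.25/-0.5 = 0.5000
x' = -1 + 0.5000·(sin 2.6298 − sin 2.8798) = -0.8845
y' = 2.5 − 0.5000·(cos 2.6298 − cos 2.8798) = 2.4530

(-0.8845, 2.4530, 2.6298)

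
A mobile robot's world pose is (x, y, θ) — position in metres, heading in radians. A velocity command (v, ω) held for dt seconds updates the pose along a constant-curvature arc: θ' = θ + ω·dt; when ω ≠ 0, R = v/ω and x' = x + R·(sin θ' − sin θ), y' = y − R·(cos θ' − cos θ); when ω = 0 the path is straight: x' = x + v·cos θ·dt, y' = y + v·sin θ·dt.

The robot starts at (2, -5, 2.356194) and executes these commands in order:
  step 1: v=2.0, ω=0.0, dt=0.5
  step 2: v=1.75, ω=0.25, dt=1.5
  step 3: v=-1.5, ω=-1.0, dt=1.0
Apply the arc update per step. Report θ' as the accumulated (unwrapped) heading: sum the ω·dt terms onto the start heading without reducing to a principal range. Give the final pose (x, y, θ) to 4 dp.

(0.0183, -3.9598, 1.7312)

step 1: θ'=2.3562 (straight) → pose (1.2929, -4.2929, 2.3562)
step 2: θ'=2.7312 (R=7.0000) → pose (-0.8640, -2.8239, 2.7312)
step 3: θ'=1.7312 (R=1.5000) → pose (0.0183, -3.9598, 1.7312)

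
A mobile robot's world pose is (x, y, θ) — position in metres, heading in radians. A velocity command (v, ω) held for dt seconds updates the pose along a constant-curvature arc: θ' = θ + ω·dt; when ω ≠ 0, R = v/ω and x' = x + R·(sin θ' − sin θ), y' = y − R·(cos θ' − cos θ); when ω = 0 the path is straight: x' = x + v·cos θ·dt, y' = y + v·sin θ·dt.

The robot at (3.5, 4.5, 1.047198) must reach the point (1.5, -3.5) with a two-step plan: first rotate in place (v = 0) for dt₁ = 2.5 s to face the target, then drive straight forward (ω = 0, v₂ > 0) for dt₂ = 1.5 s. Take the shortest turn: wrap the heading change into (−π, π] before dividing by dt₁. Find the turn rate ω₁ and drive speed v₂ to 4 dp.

heading to target = atan2(-3.5−4.5, 1.5−3.5) = -1.8158
Δθ = wrap(-1.8158 − 1.0472) = -2.8630; ω₁ = Δθ/dt₁ = -1.1452
distance = √((1.5−3.5)² + (-3.5−4.5)²) = 8.2462; v₂ = distance/dt₂ = 5.4975

ω₁ = -1.1452, v₂ = 5.4975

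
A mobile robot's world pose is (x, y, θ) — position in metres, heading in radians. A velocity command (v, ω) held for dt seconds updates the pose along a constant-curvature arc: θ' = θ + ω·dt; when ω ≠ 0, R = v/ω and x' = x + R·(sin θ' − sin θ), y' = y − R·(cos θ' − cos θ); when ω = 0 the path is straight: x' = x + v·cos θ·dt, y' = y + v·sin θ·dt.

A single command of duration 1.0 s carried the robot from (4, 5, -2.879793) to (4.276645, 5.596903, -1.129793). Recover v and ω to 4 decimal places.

v = -0.7500, ω = 1.7500

Δθ = -1.129793 − -2.879793 = 1.750000
ω = Δθ/dt = 1.750000/1.0 = 1.7500
R = −Δy/(cos θ' − cos θ) = -0.4286
v = R·ω = -0.4286·1.7500 = -0.7500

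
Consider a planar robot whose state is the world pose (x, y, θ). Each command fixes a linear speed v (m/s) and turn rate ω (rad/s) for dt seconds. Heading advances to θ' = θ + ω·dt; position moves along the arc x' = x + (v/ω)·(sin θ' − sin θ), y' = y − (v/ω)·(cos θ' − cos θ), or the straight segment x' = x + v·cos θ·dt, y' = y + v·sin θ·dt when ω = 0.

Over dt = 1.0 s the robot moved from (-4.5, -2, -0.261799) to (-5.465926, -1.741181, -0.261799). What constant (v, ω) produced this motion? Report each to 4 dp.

v = -1.0000, ω = 0.0000

Δθ = -0.261799 − -0.261799 = 0.000000
ω = Δθ/dt = 0.000000/1.0 = 0.0000
ω = 0 → v = (Δx·cos θ + Δy·sin θ)/dt = -1.0000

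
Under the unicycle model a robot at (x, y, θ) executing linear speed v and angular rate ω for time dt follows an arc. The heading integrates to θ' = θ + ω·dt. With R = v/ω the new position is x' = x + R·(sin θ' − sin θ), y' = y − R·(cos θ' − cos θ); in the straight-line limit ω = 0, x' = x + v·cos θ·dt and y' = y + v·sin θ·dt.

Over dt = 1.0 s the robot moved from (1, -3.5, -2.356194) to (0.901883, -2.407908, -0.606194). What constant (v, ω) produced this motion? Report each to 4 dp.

v = -1.2500, ω = 1.7500

Δθ = -0.606194 − -2.356194 = 1.750000
ω = Δθ/dt = 1.750000/1.0 = 1.7500
R = −Δy/(cos θ' − cos θ) = -0.7143
v = R·ω = -0.7143·1.7500 = -1.2500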